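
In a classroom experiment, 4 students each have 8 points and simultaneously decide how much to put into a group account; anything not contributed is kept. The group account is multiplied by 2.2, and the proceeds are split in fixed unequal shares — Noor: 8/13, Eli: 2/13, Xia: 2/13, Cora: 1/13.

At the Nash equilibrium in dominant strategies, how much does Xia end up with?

Player j's private return per contributed unit is 2.2 × (j's share). Contributing is weakly dominant for j when that share is at least 1/2.2 = 0.4545, and contributing 0 is dominant otherwise.
Only Noor (8/13) clears that bar, contributing 8; the remaining 3 contribute 0. Total contributed: 8.
Xia keeps 8 and receives 2.2 × 8 × 2/13 = 2.71 from the group account, for a payoff of 10.71.

10.71 points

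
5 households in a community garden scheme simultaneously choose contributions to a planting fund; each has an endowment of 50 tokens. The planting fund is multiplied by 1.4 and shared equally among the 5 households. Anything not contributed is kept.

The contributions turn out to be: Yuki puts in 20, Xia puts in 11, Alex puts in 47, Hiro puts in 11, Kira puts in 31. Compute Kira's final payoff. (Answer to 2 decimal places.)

52.60 tokens

Total contributed: 20 + 11 + 47 + 11 + 31 = 120.
Each receives 1.4 × 120 / 5 = 33.60 from the planting fund.
Kira keeps 50 − 31 = 19, so Kira's payoff is 19 + 33.60 = 52.60.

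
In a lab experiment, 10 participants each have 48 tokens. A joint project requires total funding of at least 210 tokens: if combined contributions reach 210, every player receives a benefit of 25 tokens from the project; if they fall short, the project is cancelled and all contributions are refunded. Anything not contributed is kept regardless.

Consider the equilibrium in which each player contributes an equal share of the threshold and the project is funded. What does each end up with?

52 tokens

Equal share of the threshold: 210/10 = 21.
At this profile no one gains by cutting their contribution: any cut drops the total below 210, the project is cancelled, contributions are refunded, and the deviator ends with 48, which is less than 48 − 21 + 25 = 52. Contributing more than 21 just wastes the excess. So contributing exactly 21 is a best response.
Each player's payoff: 48 − 21 + 25 = 52.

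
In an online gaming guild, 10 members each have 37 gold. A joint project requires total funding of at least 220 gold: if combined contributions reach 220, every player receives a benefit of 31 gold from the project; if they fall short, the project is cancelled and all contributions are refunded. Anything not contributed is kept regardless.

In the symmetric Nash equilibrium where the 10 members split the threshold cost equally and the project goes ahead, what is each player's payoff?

Equal share of the threshold: 220/10 = 22.
At this profile no one gains by cutting their contribution: any cut drops the total below 220, the project is cancelled, contributions are refunded, and the deviator ends with 37, which is less than 37 − 22 + 31 = 46. Contributing more than 22 just wastes the excess. So contributing exactly 22 is a best response.
Each player's payoff: 37 − 22 + 31 = 46.

46 gold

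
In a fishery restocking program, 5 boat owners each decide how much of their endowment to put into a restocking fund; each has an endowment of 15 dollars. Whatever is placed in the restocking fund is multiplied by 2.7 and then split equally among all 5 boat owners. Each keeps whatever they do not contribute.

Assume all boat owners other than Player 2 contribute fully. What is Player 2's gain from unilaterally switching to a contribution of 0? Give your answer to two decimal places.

Switching from a contribution of 15 to 0 lets Player 2 keep an extra 15 dollars, but lowers the restocking fund by 15, which costs Player 2 their own share of that drop: 2.7/5 × 15 = 8.10.
Net gain = 15 − 8.10 = 6.90. The private return per contributed unit (0.5400) is below 1, so free-riding is indeed the best response regardless of what the others do.

6.90 dollars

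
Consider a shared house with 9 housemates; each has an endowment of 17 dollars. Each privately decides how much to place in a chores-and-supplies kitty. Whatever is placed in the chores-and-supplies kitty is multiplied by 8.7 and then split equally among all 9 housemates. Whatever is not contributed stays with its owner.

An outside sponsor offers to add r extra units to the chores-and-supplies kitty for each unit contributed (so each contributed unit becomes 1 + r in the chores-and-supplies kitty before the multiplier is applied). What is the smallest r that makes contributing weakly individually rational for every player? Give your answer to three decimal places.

0.034

With matching at rate r, one contributed unit becomes (1 + r) in the chores-and-supplies kitty and returns 8.7 × (1 + r) / 9 to the contributor.
Setting this equal to 1: 1 + r = 9/8.7 = 1.0345.
So the minimum matching rate is r = 1.0345 − 1 = 0.034.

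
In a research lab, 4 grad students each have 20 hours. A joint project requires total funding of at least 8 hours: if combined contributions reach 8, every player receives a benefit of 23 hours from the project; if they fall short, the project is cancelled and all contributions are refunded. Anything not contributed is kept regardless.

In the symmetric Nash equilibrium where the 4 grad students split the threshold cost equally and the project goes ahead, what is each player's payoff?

41 hours

Equal share of the threshold: 8/4 = 2.
At this profile no one gains by cutting their contribution: any cut drops the total below 8, the project is cancelled, contributions are refunded, and the deviator ends with 20, which is less than 20 − 2 + 23 = 41. Contributing more than 2 just wastes the excess. So contributing exactly 2 is a best response.
Each player's payoff: 20 − 2 + 23 = 41.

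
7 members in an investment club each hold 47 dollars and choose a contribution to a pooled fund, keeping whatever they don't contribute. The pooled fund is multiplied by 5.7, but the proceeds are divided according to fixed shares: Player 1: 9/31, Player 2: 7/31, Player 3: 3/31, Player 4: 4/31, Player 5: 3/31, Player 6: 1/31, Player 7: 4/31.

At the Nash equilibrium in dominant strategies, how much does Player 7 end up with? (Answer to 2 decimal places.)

116.14 dollars

Each unit j contributes comes back to j as 5.7 × (j's share), so j prefers to contribute only if that share exceeds 1/5.7 = 0.1754; otherwise keeping the unit dominates.
Player 1 and Player 2 clear that bar, contributing 47 each; the remaining 5 contribute 0. Total contributed: 94.
Player 7 keeps 47 and receives 5.7 × 94 × 4/31 = 69.14 from the pooled fund, for a payoff of 116.14.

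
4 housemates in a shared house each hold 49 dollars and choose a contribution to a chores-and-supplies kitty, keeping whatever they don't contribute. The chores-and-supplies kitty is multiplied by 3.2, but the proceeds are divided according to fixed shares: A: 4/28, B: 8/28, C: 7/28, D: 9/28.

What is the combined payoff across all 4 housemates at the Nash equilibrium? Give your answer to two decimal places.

303.80 dollars

Player j's private return per contributed unit is 3.2 × (j's share). Contributing is weakly dominant for j when that share is at least 1/3.2 = 0.3125, and contributing 0 is dominant otherwise.
Only D (9/28) clears that bar, contributing 49; the remaining 3 contribute 0. Total contributed: 49.
The chores-and-supplies kitty pays out 3.2 × 49 = 156.80 in total (split across the unequal shares, but the aggregate is all that matters for the group sum).
The 3 free-riders keep 49 each, adding 147. Group total = 147 + 156.80 = 303.80.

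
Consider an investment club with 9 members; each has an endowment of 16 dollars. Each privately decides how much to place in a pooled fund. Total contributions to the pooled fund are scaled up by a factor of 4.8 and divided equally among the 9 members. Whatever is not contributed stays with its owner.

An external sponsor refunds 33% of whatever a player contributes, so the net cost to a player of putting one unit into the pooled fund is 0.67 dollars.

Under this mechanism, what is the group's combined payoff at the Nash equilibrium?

144.00 dollars

Even with the mechanism, each unit contributed returns only (4.8/9) / 0.67 = 0.7960 per unit of net cost, so contributing nothing is still dominant.
Everyone keeps their endowment and the group total is 9 × 16 = 144.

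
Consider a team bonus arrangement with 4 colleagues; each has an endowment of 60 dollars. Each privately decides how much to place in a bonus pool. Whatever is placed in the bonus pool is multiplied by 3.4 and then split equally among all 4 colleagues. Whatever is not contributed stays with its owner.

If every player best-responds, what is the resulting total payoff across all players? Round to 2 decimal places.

Each contributed unit returns 3.4/4 = 0.8500 to its contributor — below 1 — so contributing 0 is dominant for every player. At the Nash equilibrium everyone keeps their 60, and the group total is 4 × 60 = 240.

240.00 dollars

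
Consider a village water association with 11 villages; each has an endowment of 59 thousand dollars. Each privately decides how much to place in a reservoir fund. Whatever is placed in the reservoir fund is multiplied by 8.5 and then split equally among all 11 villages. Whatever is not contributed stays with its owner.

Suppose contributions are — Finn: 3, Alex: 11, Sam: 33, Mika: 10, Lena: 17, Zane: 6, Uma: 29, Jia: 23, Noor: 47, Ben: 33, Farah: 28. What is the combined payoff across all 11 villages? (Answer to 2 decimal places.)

2449.00 thousand dollars

Total contributed: 3 + 11 + 33 + 10 + 17 + 6 + 29 + 23 + 47 + 33 + 28 = 240; total kept: 11 × 59 − 240 = 409.
The reservoir fund pays out 8.5 × 240 = 2040.00 in aggregate.
Group total = 409 + 2040.00 = 2449.00.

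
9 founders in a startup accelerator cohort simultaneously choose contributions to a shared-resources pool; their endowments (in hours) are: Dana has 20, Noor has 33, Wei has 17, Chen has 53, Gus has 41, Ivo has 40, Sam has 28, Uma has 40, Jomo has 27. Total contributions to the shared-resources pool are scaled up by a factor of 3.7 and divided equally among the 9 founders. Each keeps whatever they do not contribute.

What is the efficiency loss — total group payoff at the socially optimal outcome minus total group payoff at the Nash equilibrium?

807.30 hours

The private return per contributed unit is 3.7/9 = 0.4111 < 1 for every player regardless of endowment, so the Nash equilibrium is zero contribution and the group total is Σ E_j = 20 + 33 + 17 + 53 + 41 + 40 + 28 + 40 + 27 = 299.
Each contributed unit returns 3.700 to the group, so the social optimum is full contribution by everyone: group total = 3.700 × 299 = 1106.30.
Efficiency loss = (3.700 − 1) × 299 = 807.30.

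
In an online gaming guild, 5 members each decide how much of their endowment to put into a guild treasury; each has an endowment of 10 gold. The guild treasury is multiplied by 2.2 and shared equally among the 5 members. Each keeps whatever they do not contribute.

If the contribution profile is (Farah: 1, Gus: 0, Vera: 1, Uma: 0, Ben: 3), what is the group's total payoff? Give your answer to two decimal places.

Total contributed: 1 + 0 + 1 + 0 + 3 = 5; total kept: 5 × 10 − 5 = 45.
The guild treasury pays out 2.2 × 5 = 11.00 in aggregate.
Group total = 45 + 11.00 = 56.00.

56.00 gold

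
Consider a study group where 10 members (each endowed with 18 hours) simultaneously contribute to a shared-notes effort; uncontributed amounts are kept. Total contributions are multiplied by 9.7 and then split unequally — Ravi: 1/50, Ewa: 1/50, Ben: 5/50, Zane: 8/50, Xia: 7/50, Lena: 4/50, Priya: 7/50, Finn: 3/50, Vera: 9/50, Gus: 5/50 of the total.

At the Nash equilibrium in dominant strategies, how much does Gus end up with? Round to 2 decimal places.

87.84 hours

A player with share s gets back 9.7·s per unit contributed, so full contribution is dominant for anyone with s > 1/9.7 = 0.1031 and zero contribution is dominant for anyone below.
Zane, Xia, Priya and Vera are above the threshold, contributing 18 each; the remaining 6 contribute 0. Total contributed: 72.
Gus keeps 18 and receives 9.7 × 72 × 5/50 = 69.84 from the shared-notes effort, for a payoff of 87.84.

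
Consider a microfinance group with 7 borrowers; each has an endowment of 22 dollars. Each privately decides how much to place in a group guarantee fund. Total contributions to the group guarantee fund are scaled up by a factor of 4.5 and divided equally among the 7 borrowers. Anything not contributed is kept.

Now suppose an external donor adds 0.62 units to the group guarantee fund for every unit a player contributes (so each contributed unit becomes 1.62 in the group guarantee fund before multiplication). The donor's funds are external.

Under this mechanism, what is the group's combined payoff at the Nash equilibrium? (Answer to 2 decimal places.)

Under the mechanism each unit contributed yields 4.5 × 1.62 / 7 = 1.0414 back to its contributor per unit of net cost, which exceeds 1, making full contribution the dominant choice for everyone.
So the Nash equilibrium is full contribution by all 7; the group earns 4.5 × 1.62 × 154 = 1122.66.

1122.66 dollars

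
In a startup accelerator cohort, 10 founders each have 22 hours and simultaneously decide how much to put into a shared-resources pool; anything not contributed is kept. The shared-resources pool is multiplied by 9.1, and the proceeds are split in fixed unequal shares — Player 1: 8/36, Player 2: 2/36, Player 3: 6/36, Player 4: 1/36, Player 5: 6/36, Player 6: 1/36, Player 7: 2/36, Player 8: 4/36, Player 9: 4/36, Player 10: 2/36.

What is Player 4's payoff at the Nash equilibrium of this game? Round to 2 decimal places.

A player with share s gets back 9.1·s per unit contributed, so full contribution is dominant for anyone with s > 1/9.1 = 0.1099 and zero contribution is dominant for anyone below.
Player 1, Player 3, Player 5, Player 8 and Player 9 are above the threshold, contributing 22 each; the remaining 5 contribute 0. Total contributed: 110.
Player 4 keeps 22 and receives 9.1 × 110 × 1/36 = 27.81 from the shared-resources pool, for a payoff of 49.81.

49.81 hours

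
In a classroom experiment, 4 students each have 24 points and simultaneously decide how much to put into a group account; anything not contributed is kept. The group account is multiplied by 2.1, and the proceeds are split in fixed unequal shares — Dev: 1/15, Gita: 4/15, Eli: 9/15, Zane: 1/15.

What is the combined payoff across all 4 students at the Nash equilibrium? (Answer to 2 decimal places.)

122.40 points

A player with share s gets back 2.1·s per unit contributed, so full contribution is dominant for anyone with s > 1/2.1 = 0.4762 and zero contribution is dominant for anyone below.
The only share above 0.4762 is Eli's 9/15, contributing 24; the remaining 3 contribute 0. Total contributed: 24.
The group account pays out 2.1 × 24 = 50.40 in total (split across the unequal shares, but the aggregate is all that matters for the group sum).
The 3 free-riders keep 24 each, adding 72. Group total = 72 + 50.40 = 122.40.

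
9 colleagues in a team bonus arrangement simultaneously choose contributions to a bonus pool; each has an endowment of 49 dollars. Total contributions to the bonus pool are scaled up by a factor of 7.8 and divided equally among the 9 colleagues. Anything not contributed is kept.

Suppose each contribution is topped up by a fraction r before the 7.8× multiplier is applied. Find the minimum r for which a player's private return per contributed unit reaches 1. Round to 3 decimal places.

With matching at rate r, one contributed unit becomes (1 + r) in the bonus pool and returns 7.8 × (1 + r) / 9 to the contributor.
Setting this equal to 1: 1 + r = 9/7.8 = 1.1538.
So the minimum matching rate is r = 1.1538 − 1 = 0.154.

0.154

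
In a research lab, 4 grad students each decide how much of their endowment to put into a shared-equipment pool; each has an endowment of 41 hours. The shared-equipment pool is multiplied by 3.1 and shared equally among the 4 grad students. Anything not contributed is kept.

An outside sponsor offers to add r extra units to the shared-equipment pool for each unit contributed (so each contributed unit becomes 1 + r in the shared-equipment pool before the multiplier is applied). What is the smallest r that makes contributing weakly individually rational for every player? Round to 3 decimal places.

0.290

With matching at rate r, one contributed unit becomes (1 + r) in the shared-equipment pool and returns 3.1 × (1 + r) / 4 to the contributor.
Setting this equal to 1: 1 + r = 4/3.1 = 1.2903.
So the minimum matching rate is r = 1.2903 − 1 = 0.290.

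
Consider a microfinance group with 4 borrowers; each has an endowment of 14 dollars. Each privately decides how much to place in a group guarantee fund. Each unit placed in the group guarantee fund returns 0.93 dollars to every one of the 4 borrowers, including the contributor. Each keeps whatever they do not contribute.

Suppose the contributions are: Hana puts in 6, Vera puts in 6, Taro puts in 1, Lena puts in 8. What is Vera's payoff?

27.53 dollars

Total contributed: 6 + 6 + 1 + 8 = 21.
Each receives 0.93 × 21 = 19.53 from the group guarantee fund.
Vera keeps 14 − 6 = 8, so Vera's payoff is 8 + 19.53 = 27.53.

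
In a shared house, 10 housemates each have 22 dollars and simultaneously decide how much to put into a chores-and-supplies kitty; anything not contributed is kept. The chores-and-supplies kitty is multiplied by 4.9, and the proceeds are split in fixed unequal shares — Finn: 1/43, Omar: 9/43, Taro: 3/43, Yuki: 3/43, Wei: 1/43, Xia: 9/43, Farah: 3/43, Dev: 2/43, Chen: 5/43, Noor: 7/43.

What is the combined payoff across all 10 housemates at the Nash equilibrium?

Player j's private return per contributed unit is 4.9 × (j's share). Contributing is weakly dominant for j when that share is at least 1/4.9 = 0.2041, and contributing 0 is dominant otherwise.
The shares above 0.2041 belong to Omar and Xia, contributing 22 each; the remaining 8 contribute 0. Total contributed: 44.
The chores-and-supplies kitty pays out 4.9 × 44 = 215.60 in total (split across the unequal shares, but the aggregate is all that matters for the group sum).
The 8 free-riders keep 22 each, adding 176. Group total = 176 + 215.60 = 391.60.

391.60 dollars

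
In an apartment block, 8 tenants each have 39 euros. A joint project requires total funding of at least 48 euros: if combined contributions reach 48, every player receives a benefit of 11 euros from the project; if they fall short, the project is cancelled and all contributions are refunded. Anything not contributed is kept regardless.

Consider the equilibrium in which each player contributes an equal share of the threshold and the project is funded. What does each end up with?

Equal share of the threshold: 48/8 = 6.
At this profile no one gains by cutting their contribution: any cut drops the total below 48, the project is cancelled, contributions are refunded, and the deviator ends with 39, which is less than 39 − 6 + 11 = 44. Contributing more than 6 just wastes the excess. So contributing exactly 6 is a best response.
Each player's payoff: 39 − 6 + 11 = 44.

44 euros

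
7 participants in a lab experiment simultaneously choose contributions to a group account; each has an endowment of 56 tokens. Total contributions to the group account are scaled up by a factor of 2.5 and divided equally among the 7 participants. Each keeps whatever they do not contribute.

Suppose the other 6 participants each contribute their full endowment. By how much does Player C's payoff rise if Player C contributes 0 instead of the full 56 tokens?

Switching from a contribution of 56 to 0 lets Player C keep an extra 56 tokens, but lowers the group account by 56, which costs Player C their own share of that drop: 2.5/7 × 56 = 20.00.
Net gain = 56 − 20.00 = 36.00. The private return per contributed unit (0.3571) is below 1, so free-riding is indeed the best response regardless of what the others do.

36.00 tokens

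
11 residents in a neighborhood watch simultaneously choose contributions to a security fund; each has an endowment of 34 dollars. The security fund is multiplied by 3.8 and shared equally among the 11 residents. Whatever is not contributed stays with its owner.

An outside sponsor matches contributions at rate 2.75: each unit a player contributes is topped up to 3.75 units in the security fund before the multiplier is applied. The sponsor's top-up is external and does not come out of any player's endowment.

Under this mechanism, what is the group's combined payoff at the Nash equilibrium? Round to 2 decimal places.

5329.50 dollars

Under the mechanism each unit contributed yields 3.8 × 3.75 / 11 = 1.2955 back to its contributor per unit of net cost, which exceeds 1, making full contribution the dominant choice for everyone.
At the Nash equilibrium everyone contributes 34. Group total payoff = 3.8 × 3.75 × 374 = 5329.50.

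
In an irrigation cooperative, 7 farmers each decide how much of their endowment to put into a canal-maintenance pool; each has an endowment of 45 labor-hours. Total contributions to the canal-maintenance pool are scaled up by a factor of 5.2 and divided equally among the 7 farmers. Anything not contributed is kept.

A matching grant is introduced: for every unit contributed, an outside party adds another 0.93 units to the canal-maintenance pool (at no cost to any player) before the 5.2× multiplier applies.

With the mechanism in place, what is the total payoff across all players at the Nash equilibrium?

Under the mechanism each unit contributed yields 5.2 × 1.93 / 7 = 1.4337 back to its contributor per unit of net cost, which exceeds 1, making full contribution the dominant choice for everyone.
So the Nash equilibrium is full contribution by all 7; the group earns 5.2 × 1.93 × 315 = 3161.34.

3161.34 labor-hours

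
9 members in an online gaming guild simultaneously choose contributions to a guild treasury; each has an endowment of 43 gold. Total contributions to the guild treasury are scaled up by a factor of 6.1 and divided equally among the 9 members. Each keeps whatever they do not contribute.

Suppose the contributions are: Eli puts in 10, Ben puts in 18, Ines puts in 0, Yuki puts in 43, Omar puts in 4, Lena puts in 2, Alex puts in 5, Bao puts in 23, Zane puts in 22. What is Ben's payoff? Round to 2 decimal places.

Total contributed: 10 + 18 + 0 + 43 + 4 + 2 + 5 + 23 + 22 = 127.
Each receives 6.1 × 127 / 9 = 86.08 from the guild treasury.
Ben keeps 43 − 18 = 25, so Ben's payoff is 25 + 86.08 = 111.08.

111.08 gold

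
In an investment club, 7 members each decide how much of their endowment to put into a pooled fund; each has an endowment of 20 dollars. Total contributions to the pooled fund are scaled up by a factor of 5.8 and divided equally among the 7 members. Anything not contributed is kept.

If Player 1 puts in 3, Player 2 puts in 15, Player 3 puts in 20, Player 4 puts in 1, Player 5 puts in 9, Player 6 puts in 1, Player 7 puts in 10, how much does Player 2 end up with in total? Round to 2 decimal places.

Total contributed: 3 + 15 + 20 + 1 + 9 + 1 + 10 = 59.
Each receives 5.8 × 59 / 7 = 48.89 from the pooled fund.
Player 2 keeps 20 − 15 = 5, so Player 2's payoff is 5 + 48.89 = 53.89.

53.89 dollars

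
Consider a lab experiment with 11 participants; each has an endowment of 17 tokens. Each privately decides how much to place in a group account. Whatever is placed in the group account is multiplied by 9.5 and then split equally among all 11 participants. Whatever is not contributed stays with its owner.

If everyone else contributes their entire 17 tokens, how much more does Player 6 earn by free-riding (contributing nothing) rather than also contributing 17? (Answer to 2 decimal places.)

Switching from a contribution of 17 to 0 lets Player 6 keep an extra 17 tokens, but lowers the group account by 17, which costs Player 6 their own share of that drop: 9.5/11 × 17 = 14.68.
Net gain = 17 − 14.68 = 2.32. The private return per contributed unit (0.8636) is below 1, so free-riding is indeed the best response regardless of what the others do.

2.32 tokens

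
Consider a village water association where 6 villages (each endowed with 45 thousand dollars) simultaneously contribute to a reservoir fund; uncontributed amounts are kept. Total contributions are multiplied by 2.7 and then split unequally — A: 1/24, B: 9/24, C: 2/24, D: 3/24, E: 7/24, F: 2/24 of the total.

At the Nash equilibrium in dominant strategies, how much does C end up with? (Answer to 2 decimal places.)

55.13 thousand dollars

For player j, contributing a unit is worthwhile iff 2.7 × (j's share) ≥ 1, i.e. iff j's share is at least 0.3704.
The only share above 0.3704 is B's 9/24, contributing 45; the remaining 5 contribute 0. Total contributed: 45.
C keeps 45 and receives 2.7 × 45 × 2/24 = 10.13 from the reservoir fund, for a payoff of 55.13.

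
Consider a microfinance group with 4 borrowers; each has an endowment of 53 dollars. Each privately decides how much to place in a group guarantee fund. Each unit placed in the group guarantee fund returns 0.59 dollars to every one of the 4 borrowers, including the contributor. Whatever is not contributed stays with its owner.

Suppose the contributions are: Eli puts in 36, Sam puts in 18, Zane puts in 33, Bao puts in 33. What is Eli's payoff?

87.80 dollars

Total contributed: 36 + 18 + 33 + 33 = 120.
Each receives 0.59 × 120 = 70.80 from the group guarantee fund.
Eli keeps 53 − 36 = 17, so Eli's payoff is 17 + 70.80 = 87.80.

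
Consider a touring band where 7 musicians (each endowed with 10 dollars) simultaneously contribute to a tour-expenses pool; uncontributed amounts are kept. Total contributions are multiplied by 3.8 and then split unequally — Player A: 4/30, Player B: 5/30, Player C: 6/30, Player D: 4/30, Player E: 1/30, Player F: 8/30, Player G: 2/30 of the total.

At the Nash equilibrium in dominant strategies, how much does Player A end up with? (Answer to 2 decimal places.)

Each unit j contributes comes back to j as 3.8 × (j's share), so j prefers to contribute only if that share exceeds 1/3.8 = 0.2632; otherwise keeping the unit dominates.
The only share above 0.2632 is Player F's 8/30, contributing 10; the remaining 6 contribute 0. Total contributed: 10.
Player A keeps 10 and receives 3.8 × 10 × 4/30 = 5.07 from the tour-expenses pool, for a payoff of 15.07.

15.07 dollars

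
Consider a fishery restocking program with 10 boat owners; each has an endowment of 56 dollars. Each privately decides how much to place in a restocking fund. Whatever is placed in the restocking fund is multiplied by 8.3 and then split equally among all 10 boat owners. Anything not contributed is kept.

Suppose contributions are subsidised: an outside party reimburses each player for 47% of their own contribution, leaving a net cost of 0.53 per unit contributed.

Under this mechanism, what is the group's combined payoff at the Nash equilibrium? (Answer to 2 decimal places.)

4911.20 dollars

The effective private return per unit is now (8.3/10) / 0.53 = 1.5660 > 1, so every player's dominant strategy flips to full contribution.
At the Nash equilibrium everyone contributes 56. Group total payoff = 10 × (56 × 0.47 + 8.3 × 56) = 4911.20.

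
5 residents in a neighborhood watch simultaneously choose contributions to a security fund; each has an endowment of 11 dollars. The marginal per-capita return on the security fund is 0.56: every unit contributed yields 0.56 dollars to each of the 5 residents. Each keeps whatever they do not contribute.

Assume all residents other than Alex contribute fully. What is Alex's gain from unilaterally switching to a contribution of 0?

Switching from a contribution of 11 to 0 lets Alex keep an extra 11 dollars, but lowers the security fund by 11, which costs Alex their own share of that drop: 0.56 × 11 = 6.16.
Net gain = 11 − 6.16 = 4.84. The private return per contributed unit (0.56) is below 1, so free-riding is indeed the best response regardless of what the others do.

4.84 dollars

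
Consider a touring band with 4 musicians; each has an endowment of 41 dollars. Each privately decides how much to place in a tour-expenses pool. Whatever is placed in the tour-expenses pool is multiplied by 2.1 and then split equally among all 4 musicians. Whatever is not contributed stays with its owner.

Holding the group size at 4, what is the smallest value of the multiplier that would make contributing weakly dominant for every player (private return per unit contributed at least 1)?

4

A contributed unit returns (multiplier)/4 to its contributor.
This reaches 1 exactly when the multiplier is 4.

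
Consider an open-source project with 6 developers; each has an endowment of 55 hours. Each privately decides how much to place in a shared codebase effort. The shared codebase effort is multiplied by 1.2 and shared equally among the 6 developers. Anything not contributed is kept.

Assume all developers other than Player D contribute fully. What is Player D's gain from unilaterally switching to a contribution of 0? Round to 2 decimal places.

44.00 hours

Switching from a contribution of 55 to 0 lets Player D keep an extra 55 hours, but lowers the shared codebase effort by 55, which costs Player D their own share of that drop: 1.2/6 × 55 = 11.00.
Net gain = 55 − 11.00 = 44.00. The private return per contributed unit (0.2000) is below 1, so free-riding is indeed the best response regardless of what the others do.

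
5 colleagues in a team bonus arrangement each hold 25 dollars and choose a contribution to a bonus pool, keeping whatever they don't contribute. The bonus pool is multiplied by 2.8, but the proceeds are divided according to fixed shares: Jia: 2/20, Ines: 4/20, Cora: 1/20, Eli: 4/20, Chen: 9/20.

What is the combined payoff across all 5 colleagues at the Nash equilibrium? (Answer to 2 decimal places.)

For player j, contributing a unit is worthwhile iff 2.8 × (j's share) ≥ 1, i.e. iff j's share is at least 0.3571.
The only share above 0.3571 is Chen's 9/20, contributing 25; the remaining 4 contribute 0. Total contributed: 25.
The bonus pool pays out 2.8 × 25 = 70.00 in total (split across the unequal shares, but the aggregate is all that matters for the group sum).
The 4 free-riders keep 25 each, adding 100. Group total = 100 + 70.00 = 170.00.

170.00 dollars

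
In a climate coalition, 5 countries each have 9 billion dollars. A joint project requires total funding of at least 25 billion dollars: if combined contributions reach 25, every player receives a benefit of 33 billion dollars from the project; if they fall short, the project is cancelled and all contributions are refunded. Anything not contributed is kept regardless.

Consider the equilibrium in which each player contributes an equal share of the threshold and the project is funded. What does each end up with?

Equal share of the threshold: 25/5 = 5.
At this profile no one gains by cutting their contribution: any cut drops the total below 25, the project is cancelled, contributions are refunded, and the deviator ends with 9, which is less than 9 − 5 + 33 = 37. Contributing more than 5 just wastes the excess. So contributing exactly 5 is a best response.
Each player's payoff: 9 − 5 + 33 = 37.

37 billion dollars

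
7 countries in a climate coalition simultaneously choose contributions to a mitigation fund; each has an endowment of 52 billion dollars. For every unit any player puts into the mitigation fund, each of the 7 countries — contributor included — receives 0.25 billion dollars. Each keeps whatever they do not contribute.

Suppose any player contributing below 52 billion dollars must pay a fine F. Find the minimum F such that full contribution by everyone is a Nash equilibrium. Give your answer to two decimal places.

Given the others contribute fully, the best deviation is to contribute 0 (any partial contribution still incurs the fine and gives up units whose private return 0.25 is below 1).
Deviating from 52 to 0 saves 52 billion dollars but forfeits the deviator's share of the drop in the mitigation fund: 0.25 × 52 = 13.00.
So the deviation gain is 52 − 13.00 = 39.00, and the fine must be at least 39.00 billion dollars to wipe it out.

39.00 billion dollars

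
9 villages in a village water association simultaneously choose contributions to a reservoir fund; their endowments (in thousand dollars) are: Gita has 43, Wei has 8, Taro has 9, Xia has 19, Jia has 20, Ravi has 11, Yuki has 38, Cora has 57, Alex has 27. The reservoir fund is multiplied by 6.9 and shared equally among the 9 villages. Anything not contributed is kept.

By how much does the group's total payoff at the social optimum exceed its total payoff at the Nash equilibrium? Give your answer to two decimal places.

The private return per contributed unit is 6.9/9 = 0.7667 < 1 for every player regardless of endowment, so the Nash equilibrium is zero contribution and the group total is Σ E_j = 43 + 8 + 9 + 19 + 20 + 11 + 38 + 57 + 27 = 232.
Each contributed unit returns 6.900 to the group, so the social optimum is full contribution by everyone: group total = 6.900 × 232 = 1600.80.
Efficiency loss = (6.900 − 1) × 232 = 1368.80.

1368.80 thousand dollars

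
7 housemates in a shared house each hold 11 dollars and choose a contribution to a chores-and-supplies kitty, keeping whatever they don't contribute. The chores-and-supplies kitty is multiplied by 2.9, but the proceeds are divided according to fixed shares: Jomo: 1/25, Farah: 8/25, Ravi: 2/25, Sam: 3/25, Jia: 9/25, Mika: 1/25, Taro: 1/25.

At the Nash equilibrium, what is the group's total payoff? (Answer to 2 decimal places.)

Player j's private return per contributed unit is 2.9 × (j's share). Contributing is weakly dominant for j when that share is at least 1/2.9 = 0.3448, and contributing 0 is dominant otherwise.
The only share above 0.3448 is Jia's 9/25, contributing 11; the remaining 6 contribute 0. Total contributed: 11.
The chores-and-supplies kitty pays out 2.9 × 11 = 31.90 in total (split across the unequal shares, but the aggregate is all that matters for the group sum).
The 6 free-riders keep 11 each, adding 66. Group total = 66 + 31.90 = 97.90.

97.90 dollars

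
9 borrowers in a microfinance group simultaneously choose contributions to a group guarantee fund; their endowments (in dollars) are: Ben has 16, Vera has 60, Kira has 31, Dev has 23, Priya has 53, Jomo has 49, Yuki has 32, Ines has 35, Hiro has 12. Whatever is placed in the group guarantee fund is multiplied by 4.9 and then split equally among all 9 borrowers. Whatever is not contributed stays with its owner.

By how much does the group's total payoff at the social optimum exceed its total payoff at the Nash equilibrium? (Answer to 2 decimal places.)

The private return per contributed unit is 4.9/9 = 0.5444 < 1 for every player regardless of endowment, so the Nash equilibrium is zero contribution and the group total is Σ E_j = 16 + 60 + 31 + 23 + 53 + 49 + 32 + 35 + 12 = 311.
Each contributed unit returns 4.900 to the group, so the social optimum is full contribution by everyone: group total = 4.900 × 311 = 1523.90.
Efficiency loss = (4.900 − 1) × 311 = 1212.90.

1212.90 dollars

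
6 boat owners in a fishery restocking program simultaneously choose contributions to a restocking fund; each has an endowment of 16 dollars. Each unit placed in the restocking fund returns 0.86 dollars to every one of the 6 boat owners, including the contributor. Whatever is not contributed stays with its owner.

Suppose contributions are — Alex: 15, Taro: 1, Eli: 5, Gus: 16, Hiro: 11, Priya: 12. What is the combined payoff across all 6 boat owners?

Total contributed: 15 + 1 + 5 + 16 + 11 + 12 = 60; total kept: 6 × 16 − 60 = 36.
The restocking fund pays out 0.86 × 6 × 60 = 309.60 in aggregate.
Group total = 36 + 309.60 = 345.60.

345.60 dollars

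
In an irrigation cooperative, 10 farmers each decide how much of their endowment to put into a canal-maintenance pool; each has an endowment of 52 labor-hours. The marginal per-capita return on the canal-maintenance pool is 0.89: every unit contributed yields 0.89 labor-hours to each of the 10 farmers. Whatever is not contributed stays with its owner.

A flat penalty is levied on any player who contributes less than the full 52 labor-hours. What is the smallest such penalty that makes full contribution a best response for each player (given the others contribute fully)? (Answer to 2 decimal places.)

5.72 labor-hours

Given the others contribute fully, the best deviation is to contribute 0 (any partial contribution still incurs the fine and gives up units whose private return 0.89 is below 1).
Deviating from 52 to 0 saves 52 labor-hours but forfeits the deviator's share of the drop in the canal-maintenance pool: 0.89 × 52 = 46.28.
So the deviation gain is 52 − 46.28 = 5.72, and the fine must be at least 5.72 labor-hours to wipe it out.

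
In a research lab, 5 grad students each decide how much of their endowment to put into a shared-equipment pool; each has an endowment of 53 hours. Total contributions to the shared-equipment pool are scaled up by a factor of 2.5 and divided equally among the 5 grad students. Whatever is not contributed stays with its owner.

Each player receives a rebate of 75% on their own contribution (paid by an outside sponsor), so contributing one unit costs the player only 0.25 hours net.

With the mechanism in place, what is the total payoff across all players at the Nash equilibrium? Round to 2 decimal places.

The effective private return per unit is now (2.5/5) / 0.25 = 2.0000 > 1, so every player's dominant strategy flips to full contribution.
So the Nash equilibrium is full contribution by all 5; the group earns 5 × (53 × 0.75 + 2.5 × 53) = 861.25.

861.25 hours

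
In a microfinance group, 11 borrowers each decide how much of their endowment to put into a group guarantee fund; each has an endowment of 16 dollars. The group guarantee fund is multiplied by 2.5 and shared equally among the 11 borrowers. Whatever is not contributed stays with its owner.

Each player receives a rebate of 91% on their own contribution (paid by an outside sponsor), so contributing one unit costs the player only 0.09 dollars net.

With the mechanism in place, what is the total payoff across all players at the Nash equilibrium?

600.16 dollars

Under the mechanism each unit contributed yields (2.5/11) / 0.09 = 2.5253 back to its contributor per unit of net cost, which exceeds 1, making full contribution the dominant choice for everyone.
At the Nash equilibrium everyone contributes 16. Group total payoff = 11 × (16 × 0.91 + 2.5 × 16) = 600.16.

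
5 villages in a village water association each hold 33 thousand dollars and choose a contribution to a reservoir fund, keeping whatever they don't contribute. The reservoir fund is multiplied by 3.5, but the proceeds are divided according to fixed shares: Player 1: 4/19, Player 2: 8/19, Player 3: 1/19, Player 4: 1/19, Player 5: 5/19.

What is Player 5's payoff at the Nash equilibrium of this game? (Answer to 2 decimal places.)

63.39 thousand dollars

Each unit j contributes comes back to j as 3.5 × (j's share), so j prefers to contribute only if that share exceeds 1/3.5 = 0.2857; otherwise keeping the unit dominates.
The only share above 0.2857 is Player 2's 8/19, contributing 33; the remaining 4 contribute 0. Total contributed: 33.
Player 5 keeps 33 and receives 3.5 × 33 × 5/19 = 30.39 from the reservoir fund, for a payoff of 63.39.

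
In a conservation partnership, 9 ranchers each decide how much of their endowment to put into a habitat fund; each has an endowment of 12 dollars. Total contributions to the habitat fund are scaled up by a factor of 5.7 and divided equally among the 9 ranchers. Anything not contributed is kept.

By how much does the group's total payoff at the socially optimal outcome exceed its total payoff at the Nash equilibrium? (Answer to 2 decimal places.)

Each contributed unit returns 5.7/9 = 0.6333 to its contributor — below 1 — so contributing 0 is dominant for every player. At the Nash equilibrium everyone keeps their 12, and the group total is 9 × 12 = 108.
Each contributed unit returns 5.700 to the group as a whole (0.6333 to each of 9 players), which exceeds 1, so the social optimum is full contribution: group total = 5.700 × 108 = 615.60.
Efficiency loss = 615.60 − 108 = 507.60.

507.60 dollars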